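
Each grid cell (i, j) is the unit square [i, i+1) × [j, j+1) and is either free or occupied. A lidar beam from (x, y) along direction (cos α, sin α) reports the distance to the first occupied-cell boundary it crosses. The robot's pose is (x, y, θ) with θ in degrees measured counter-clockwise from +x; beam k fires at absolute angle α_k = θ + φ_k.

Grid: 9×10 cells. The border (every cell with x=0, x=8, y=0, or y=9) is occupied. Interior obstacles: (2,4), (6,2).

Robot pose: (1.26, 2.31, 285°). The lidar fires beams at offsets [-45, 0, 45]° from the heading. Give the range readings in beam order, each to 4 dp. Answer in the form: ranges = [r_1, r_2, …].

beam 1: φ=-45°, α=240°
  d=(-0.5000,-0.8660)  start (1,2)  tX=0.5200 tY=0.3580  stride 1/|dx|=2.0000 1/|dy|=1.1547
    cross y-line → (1,1), t=0.3580
    cross x-line → (0,1), t=0.5200 (wall)
  → r_1 = 0.5200
beam 2: φ=0°, α=285°
  d=(0.2588,-0.9659)  start (1,2)  tX=2.8591 tY=0.3209  stride 1/|dx|=3.8637 1/|dy|=1.0353
    cross y-line → (1,1), t=0.3209
    cross y-line → (1,0), t=1.3562 (wall)
  → r_2 = 1.3562
beam 3: φ=45°, α=330°
  d=(0.8660,-0.5000)  start (1,2)  tX=0.8545 tY=0.6200  stride 1/|dx|=1.1547 1/|dy|=2.0000
    cross y-line → (1,1), t=0.6200
    cross x-line → (2,1), t=0.8545
    cross x-line → (3,1), t=2.0092
    cross y-line → (3,0), t=2.6200 (wall)
  → r_3 = 2.6200

ranges = [0.5200, 1.3562, 2.6200]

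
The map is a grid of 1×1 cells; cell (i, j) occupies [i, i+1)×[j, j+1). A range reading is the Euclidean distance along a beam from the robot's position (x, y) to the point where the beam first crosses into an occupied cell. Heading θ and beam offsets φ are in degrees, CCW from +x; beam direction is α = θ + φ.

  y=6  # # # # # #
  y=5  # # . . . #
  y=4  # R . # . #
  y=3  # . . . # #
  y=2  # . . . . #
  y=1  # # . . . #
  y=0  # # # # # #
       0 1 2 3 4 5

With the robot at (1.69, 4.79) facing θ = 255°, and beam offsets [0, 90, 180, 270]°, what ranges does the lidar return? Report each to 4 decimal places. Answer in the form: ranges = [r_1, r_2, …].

ranges = [2.6660, 1.3562, 0.2174, 0.7143]

beam 1: φ=0°, α=255°
  cosα=-0.2588 sinα=-0.9659 | (1,4) | tMaxX 2.6660 tMaxY 0.8179 | tΔX 3.8637 tΔY 1.0353
    t=0.8179 [y] (1,3)
    t=1.8531 [y] (1,2)
    t=2.6660 [x] (0,2) — stop
  → r_1 = 2.6660
beam 2: φ=90°, α=345°
  cosα=0.9659 sinα=-0.2588 | (1,4) | tMaxX 0.3209 tMaxY 3.0523 | tΔX 1.0353 tΔY 3.8637
    t=0.3209 [x] (2,4)
    t=1.3562 [x] (3,4) — stop
  → r_2 = 1.3562
beam 3: φ=180°, α=75°
  cosα=0.2588 sinα=0.9659 | (1,4) | tMaxX 1.1977 tMaxY 0.2174 | tΔX 3.8637 tΔY 1.0353
    t=0.2174 [y] (1,5) — stop
  → r_3 = 0.2174
beam 4: φ=270°, α=165°
  cosα=-0.9659 sinα=0.2588 | (1,4) | tMaxX 0.7143 tMaxY 0.8114 | tΔX 1.0353 tΔY 3.8637
    t=0.7143 [x] (0,4) — stop
  → r_4 = 0.7143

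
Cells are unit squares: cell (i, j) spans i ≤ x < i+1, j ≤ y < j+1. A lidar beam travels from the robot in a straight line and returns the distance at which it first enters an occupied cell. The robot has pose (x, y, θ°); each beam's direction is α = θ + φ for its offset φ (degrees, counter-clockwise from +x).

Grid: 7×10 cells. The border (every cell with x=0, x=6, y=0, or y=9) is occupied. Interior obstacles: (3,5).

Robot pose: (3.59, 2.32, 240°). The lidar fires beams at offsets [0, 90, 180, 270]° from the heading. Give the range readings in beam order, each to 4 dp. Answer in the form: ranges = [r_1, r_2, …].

ranges = [1.5242, 2.6400, 4.8200, 2.9907]

beam 1: φ=0°, α=240°
  cosα=-0.5000 sinα=-0.8660 | (3,2) | tMaxX 1.1800 tMaxY 0.3695 | tΔX 2.0000 tΔY 1.1547
    t=0.3695 [y] (3,1)
    t=1.1800 [x] (2,1)
    t=1.5242 [y] (2,0) — stop
  → r_1 = 1.5242
beam 2: φ=90°, α=330°
  cosα=0.8660 sinα=-0.5000 | (3,2) | tMaxX 0.4734 tMaxY 0.6400 | tΔX 1.1547 tΔY 2.0000
    t=0.4734 [x] (4,2)
    t=0.6400 [y] (4,1)
    t=1.6281 [x] (5,1)
    t=2.6400 [y] (5,0) — stop
  → r_2 = 2.6400
beam 3: φ=180°, α=60°
  cosα=0.5000 sinα=0.8660 | (3,2) | tMaxX 0.8200 tMaxY 0.7852 | tΔX 2.0000 tΔY 1.1547
    t=0.7852 [y] (3,3)
    t=0.8200 [x] (4,3)
    t=1.9399 [y] (4,4)
    t=2.8200 [x] (5,4)
    t=3.0946 [y] (5,5)
    t=4.2493 [y] (5,6)
    t=4.8200 [x] (6,6) — stop
  → r_3 = 4.8200
beam 4: φ=270°, α=150°
  cosα=-0.8660 sinα=0.5000 | (3,2) | tMaxX 0.6813 tMaxY 1.3600 | tΔX 1.1547 tΔY 2.0000
    t=0.6813 [x] (2,2)
    t=1.3600 [y] (2,3)
    t=1.8360 [x] (1,3)
    t=2.9907 [x] (0,3) — stop
  → r_4 = 2.9907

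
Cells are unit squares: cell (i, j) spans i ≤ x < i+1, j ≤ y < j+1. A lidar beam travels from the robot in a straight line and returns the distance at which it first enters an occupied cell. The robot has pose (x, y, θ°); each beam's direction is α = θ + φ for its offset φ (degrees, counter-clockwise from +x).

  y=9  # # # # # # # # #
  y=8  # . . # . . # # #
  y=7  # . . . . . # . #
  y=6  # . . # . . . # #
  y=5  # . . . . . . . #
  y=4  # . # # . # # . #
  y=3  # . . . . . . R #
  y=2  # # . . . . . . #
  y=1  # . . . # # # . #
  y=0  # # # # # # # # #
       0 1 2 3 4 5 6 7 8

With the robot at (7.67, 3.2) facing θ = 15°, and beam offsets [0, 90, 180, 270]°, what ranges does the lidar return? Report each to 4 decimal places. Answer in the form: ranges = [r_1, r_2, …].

beam 1: φ=0°, α=15°
  dir = (cos 15°, sin 15°) = (0.9659, 0.2588); from cell (7,3)
  next x-line at t=0.3416, next y-line at t=3.0910; Δt_x=1.0353, Δt_y=3.8637
    x: enter (8,3) at t=0.3416 ← occupied
  → r_1 = 0.3416
beam 2: φ=90°, α=105°
  dir = (cos 105°, sin 105°) = (-0.2588, 0.9659); from cell (7,3)
  next x-line at t=2.5887, next y-line at t=0.8282; Δt_x=3.8637, Δt_y=1.0353
    y: enter (7,4) at t=0.8282
    y: enter (7,5) at t=1.8635
    x: enter (6,5) at t=2.5887
    y: enter (6,6) at t=2.8988
    y: enter (6,7) at t=3.9340 ← occupied
  → r_2 = 3.9340
beam 3: φ=180°, α=195°
  dir = (cos 195°, sin 195°) = (-0.9659, -0.2588); from cell (7,3)
  next x-line at t=0.6936, next y-line at t=0.7727; Δt_x=1.0353, Δt_y=3.8637
    x: enter (6,3) at t=0.6936
    y: enter (6,2) at t=0.7727
    x: enter (5,2) at t=1.7289
    x: enter (4,2) at t=2.7642
    x: enter (3,2) at t=3.7995
    y: enter (3,1) at t=4.6364
    x: enter (2,1) at t=4.8347
    x: enter (1,1) at t=5.8700
    x: enter (0,1) at t=6.9053 ← occupied
  → r_3 = 6.9053
beam 4: φ=270°, α=285°
  dir = (cos 285°, sin 285°) = (0.2588, -0.9659); from cell (7,3)
  next x-line at t=1.2750, next y-line at t=0.2071; Δt_x=3.8637, Δt_y=1.0353
    y: enter (7,2) at t=0.2071
    y: enter (7,1) at t=1.2423
    x: enter (8,1) at t=1.2750 ← occupied
  → r_4 = 1.2750

ranges = [0.3416, 3.9340, 6.9053, 1.2750]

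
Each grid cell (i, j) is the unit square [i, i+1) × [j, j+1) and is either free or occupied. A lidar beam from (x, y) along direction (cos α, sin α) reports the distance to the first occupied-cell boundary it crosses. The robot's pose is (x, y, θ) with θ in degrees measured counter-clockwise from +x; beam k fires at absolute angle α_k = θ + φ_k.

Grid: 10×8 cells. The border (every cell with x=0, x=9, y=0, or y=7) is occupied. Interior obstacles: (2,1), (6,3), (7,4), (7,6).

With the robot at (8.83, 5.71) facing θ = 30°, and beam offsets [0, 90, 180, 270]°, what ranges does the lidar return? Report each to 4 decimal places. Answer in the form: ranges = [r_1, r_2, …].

ranges = [0.1963, 1.4896, 1.4200, 0.3400]

beam 1: φ=0°, α=30°
  direction (0.8660, 0.5000); cell (8,5); t to first gridline: x 0.1963, y 0.5800 (then +1.1547 / +2.0000)
    (9,5) via x @ 0.1963  # hit
  → r_1 = 0.1963
beam 2: φ=90°, α=120°
  direction (-0.5000, 0.8660); cell (8,5); t to first gridline: x 1.6600, y 0.3349 (then +2.0000 / +1.1547)
    (8,6) via y @ 0.3349
    (8,7) via y @ 1.4896  # hit
  → r_2 = 1.4896
beam 3: φ=180°, α=210°
  direction (-0.8660, -0.5000); cell (8,5); t to first gridline: x 0.9584, y 1.4200 (then +1.1547 / +2.0000)
    (7,5) via x @ 0.9584
    (7,4) via y @ 1.4200  # hit
  → r_3 = 1.4200
beam 4: φ=270°, α=300°
  direction (0.5000, -0.8660); cell (8,5); t to first gridline: x 0.3400, y 0.8198 (then +2.0000 / +1.1547)
    (9,5) via x @ 0.3400  # hit
  → r_4 = 0.3400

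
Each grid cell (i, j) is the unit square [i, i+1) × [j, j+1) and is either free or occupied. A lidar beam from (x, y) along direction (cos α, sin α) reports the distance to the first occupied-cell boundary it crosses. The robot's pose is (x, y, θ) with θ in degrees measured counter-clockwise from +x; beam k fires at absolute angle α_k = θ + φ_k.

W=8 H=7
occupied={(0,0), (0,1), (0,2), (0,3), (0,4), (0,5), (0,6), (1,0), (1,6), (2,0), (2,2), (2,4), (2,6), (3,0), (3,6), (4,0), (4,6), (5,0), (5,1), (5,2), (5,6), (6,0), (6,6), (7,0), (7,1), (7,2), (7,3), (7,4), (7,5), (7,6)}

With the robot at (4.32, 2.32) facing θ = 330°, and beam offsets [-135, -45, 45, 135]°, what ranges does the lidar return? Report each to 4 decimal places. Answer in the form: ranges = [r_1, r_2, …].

beam 1: φ=-135°, α=195°
  cosα=-0.9659 sinα=-0.2588 | (4,2) | tMaxX 0.3313 tMaxY 1.2364 | tΔX 1.0353 tΔY 3.8637
    t=0.3313 [x] (3,2)
    t=1.2364 [y] (3,1)
    t=1.3666 [x] (2,1)
    t=2.4018 [x] (1,1)
    t=3.4371 [x] (0,1) — stop
  → r_1 = 3.4371
beam 2: φ=-45°, α=285°
  cosα=0.2588 sinα=-0.9659 | (4,2) | tMaxX 2.6273 tMaxY 0.3313 | tΔX 3.8637 tΔY 1.0353
    t=0.3313 [y] (4,1)
    t=1.3666 [y] (4,0) — stop
  → r_2 = 1.3666
beam 3: φ=45°, α=15°
  cosα=0.9659 sinα=0.2588 | (4,2) | tMaxX 0.7040 tMaxY 2.6273 | tΔX 1.0353 tΔY 3.8637
    t=0.7040 [x] (5,2) — stop
  → r_3 = 0.7040
beam 4: φ=135°, α=105°
  cosα=-0.2588 sinα=0.9659 | (4,2) | tMaxX 1.2364 tMaxY 0.7040 | tΔX 3.8637 tΔY 1.0353
    t=0.7040 [y] (4,3)
    t=1.2364 [x] (3,3)
    t=1.7393 [y] (3,4)
    t=2.7745 [y] (3,5)
    t=3.8098 [y] (3,6) — stop
  → r_4 = 3.8098

ranges = [3.4371, 1.3666, 0.7040, 3.8098]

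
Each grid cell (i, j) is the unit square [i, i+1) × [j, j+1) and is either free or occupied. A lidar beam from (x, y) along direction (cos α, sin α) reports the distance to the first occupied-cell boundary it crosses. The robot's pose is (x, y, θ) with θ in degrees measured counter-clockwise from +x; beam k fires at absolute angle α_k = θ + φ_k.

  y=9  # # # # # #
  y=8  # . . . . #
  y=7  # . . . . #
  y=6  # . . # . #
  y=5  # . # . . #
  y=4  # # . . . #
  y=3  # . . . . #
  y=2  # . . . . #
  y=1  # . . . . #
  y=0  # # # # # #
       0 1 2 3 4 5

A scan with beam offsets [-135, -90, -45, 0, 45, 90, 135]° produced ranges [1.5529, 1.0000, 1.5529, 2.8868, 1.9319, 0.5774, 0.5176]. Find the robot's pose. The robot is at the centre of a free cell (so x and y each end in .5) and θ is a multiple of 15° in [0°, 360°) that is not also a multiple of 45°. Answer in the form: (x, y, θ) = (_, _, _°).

The pose lattice has 29·16 = 464 candidates. Test each by forward raycasting.
  (4.5, 5.5, 300°): beam 2 = 2.8868 ≠ 1.0000 ✗
  (4.5, 7.5, 165°): beam 1 = 0.5774 ≠ 1.5529 ✗
  (2.5, 1.5, 255°): beam 1 = 2.8868 ≠ 1.5529 ✗
  …
  (1.5, 6.5, 60°): r_1=1.5529, r_2=1.0000, r_3=1.5529, r_4=2.8868, r_5=1.9319, r_6=0.5774, r_7=0.5176 — all match ✓
Only this pose fits every beam.

(x, y, θ) = (1.5, 6.5, 60°)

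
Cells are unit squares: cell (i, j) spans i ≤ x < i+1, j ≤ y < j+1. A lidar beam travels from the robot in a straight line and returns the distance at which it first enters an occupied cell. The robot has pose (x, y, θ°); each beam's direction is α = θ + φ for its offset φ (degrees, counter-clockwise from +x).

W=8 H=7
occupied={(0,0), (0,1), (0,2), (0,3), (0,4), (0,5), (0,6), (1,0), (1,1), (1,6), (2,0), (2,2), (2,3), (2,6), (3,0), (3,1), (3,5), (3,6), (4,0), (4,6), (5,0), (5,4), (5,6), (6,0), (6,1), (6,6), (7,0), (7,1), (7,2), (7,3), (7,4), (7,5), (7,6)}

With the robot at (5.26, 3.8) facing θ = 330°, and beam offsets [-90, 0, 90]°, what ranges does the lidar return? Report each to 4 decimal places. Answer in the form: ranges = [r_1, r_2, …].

beam 1: φ=-90°, α=240°
  cosα=-0.5000 sinα=-0.8660 | (5,3) | tMaxX 0.5200 tMaxY 0.9238 | tΔX 2.0000 tΔY 1.1547
    t=0.5200 [x] (4,3)
    t=0.9238 [y] (4,2)
    t=2.0785 [y] (4,1)
    t=2.5200 [x] (3,1) — stop
  → r_1 = 2.5200
beam 2: φ=0°, α=330°
  cosα=0.8660 sinα=-0.5000 | (5,3) | tMaxX 0.8545 tMaxY 1.6000 | tΔX 1.1547 tΔY 2.0000
    t=0.8545 [x] (6,3)
    t=1.6000 [y] (6,2)
    t=2.0092 [x] (7,2) — stop
  → r_2 = 2.0092
beam 3: φ=90°, α=60°
  cosα=0.5000 sinα=0.8660 | (5,3) | tMaxX 1.4800 tMaxY 0.2309 | tΔX 2.0000 tΔY 1.1547
    t=0.2309 [y] (5,4) — stop
  → r_3 = 0.2309

ranges = [2.5200, 2.0092, 0.2309]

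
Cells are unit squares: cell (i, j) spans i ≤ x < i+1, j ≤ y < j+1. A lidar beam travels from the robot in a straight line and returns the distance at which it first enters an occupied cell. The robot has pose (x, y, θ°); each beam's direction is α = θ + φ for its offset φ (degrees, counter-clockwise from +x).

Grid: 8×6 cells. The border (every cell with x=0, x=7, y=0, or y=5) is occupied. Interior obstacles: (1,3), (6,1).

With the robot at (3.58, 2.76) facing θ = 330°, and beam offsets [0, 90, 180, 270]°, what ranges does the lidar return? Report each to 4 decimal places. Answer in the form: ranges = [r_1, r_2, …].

ranges = [2.7944, 2.5865, 1.8244, 2.0323]

beam 1: φ=0°, α=330°
  dir = (cos 330°, sin 330°) = (0.8660, -0.5000); from cell (3,2)
  next x-line at t=0.4850, next y-line at t=1.5200; Δt_x=1.1547, Δt_y=2.0000
    x: enter (4,2) at t=0.4850
    y: enter (4,1) at t=1.5200
    x: enter (5,1) at t=1.6397
    x: enter (6,1) at t=2.7944 ← occupied
  → r_1 = 2.7944
beam 2: φ=90°, α=60°
  dir = (cos 60°, sin 60°) = (0.5000, 0.8660); from cell (3,2)
  next x-line at t=0.8400, next y-line at t=0.2771; Δt_x=2.0000, Δt_y=1.1547
    y: enter (3,3) at t=0.2771
    x: enter (4,3) at t=0.8400
    y: enter (4,4) at t=1.4318
    y: enter (4,5) at t=2.5865 ← occupied
  → r_2 = 2.5865
beam 3: φ=180°, α=150°
  dir = (cos 150°, sin 150°) = (-0.8660, 0.5000); from cell (3,2)
  next x-line at t=0.6697, next y-line at t=0.4800; Δt_x=1.1547, Δt_y=2.0000
    y: enter (3,3) at t=0.4800
    x: enter (2,3) at t=0.6697
    x: enter (1,3) at t=1.8244 ← occupied
  → r_3 = 1.8244
beam 4: φ=270°, α=240°
  dir = (cos 240°, sin 240°) = (-0.5000, -0.8660); from cell (3,2)
  next x-line at t=1.1600, next y-line at t=0.8776; Δt_x=2.0000, Δt_y=1.1547
    y: enter (3,1) at t=0.8776
    x: enter (2,1) at t=1.1600
    y: enter (2,0) at t=2.0323 ← occupied
  → r_4 = 2.0323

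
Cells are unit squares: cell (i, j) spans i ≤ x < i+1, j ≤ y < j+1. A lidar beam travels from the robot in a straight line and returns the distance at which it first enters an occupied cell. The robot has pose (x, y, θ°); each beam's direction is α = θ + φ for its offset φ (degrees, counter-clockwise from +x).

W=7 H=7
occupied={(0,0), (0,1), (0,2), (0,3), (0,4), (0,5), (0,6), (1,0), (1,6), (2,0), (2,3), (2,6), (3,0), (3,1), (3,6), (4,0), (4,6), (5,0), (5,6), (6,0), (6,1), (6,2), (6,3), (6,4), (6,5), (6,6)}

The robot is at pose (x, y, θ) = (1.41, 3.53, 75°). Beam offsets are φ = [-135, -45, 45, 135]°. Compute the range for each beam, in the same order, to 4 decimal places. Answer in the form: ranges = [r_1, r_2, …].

beam 1: φ=-135°, α=300°
  d=(0.5000,-0.8660)  start (1,3)  tX=1.1800 tY=0.6120  stride 1/|dx|=2.0000 1/|dy|=1.1547
    cross y-line → (1,2), t=0.6120
    cross x-line → (2,2), t=1.1800
    cross y-line → (2,1), t=1.7667
    cross y-line → (2,0), t=2.9214 (wall)
  → r_1 = 2.9214
beam 2: φ=-45°, α=30°
  d=(0.8660,0.5000)  start (1,3)  tX=0.6813 tY=0.9400  stride 1/|dx|=1.1547 1/|dy|=2.0000
    cross x-line → (2,3), t=0.6813 (wall)
  → r_2 = 0.6813
beam 3: φ=45°, α=120°
  d=(-0.5000,0.8660)  start (1,3)  tX=0.8200 tY=0.5427  stride 1/|dx|=2.0000 1/|dy|=1.1547
    cross y-line → (1,4), t=0.5427
    cross x-line → (0,4), t=0.8200 (wall)
  → r_3 = 0.8200
beam 4: φ=135°, α=210°
  d=(-0.8660,-0.5000)  start (1,3)  tX=0.4734 tY=1.0600  stride 1/|dx|=1.1547 1/|dy|=2.0000
    cross x-line → (0,3), t=0.4734 (wall)
  → r_4 = 0.4734

ranges = [2.9214, 0.6813, 0.8200, 0.4734]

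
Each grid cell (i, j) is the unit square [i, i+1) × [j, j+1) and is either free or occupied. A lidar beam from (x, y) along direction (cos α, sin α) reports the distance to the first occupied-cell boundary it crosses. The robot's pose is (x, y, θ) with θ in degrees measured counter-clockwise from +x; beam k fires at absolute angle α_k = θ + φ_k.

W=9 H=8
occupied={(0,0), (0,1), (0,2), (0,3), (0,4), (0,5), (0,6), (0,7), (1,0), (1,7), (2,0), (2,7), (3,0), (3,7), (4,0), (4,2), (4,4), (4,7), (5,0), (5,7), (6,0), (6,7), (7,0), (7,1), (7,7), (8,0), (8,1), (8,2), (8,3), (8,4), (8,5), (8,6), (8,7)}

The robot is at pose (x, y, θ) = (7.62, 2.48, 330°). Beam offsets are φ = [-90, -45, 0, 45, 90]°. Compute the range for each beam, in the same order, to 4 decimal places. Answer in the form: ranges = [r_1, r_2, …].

ranges = [0.5543, 0.4969, 0.4388, 0.3934, 0.7600]

beam 1: φ=-90°, α=240°
  cosα=-0.5000 sinα=-0.8660 | (7,2) | tMaxX 1.2400 tMaxY 0.5543 | tΔX 2.0000 tΔY 1.1547
    t=0.5543 [y] (7,1) — stop
  → r_1 = 0.5543
beam 2: φ=-45°, α=285°
  cosα=0.2588 sinα=-0.9659 | (7,2) | tMaxX 1.4682 tMaxY 0.4969 | tΔX 3.8637 tΔY 1.0353
    t=0.4969 [y] (7,1) — stop
  → r_2 = 0.4969
beam 3: φ=0°, α=330°
  cosα=0.8660 sinα=-0.5000 | (7,2) | tMaxX 0.4388 tMaxY 0.9600 | tΔX 1.1547 tΔY 2.0000
    t=0.4388 [x] (8,2) — stop
  → r_3 = 0.4388
beam 4: φ=45°, α=15°
  cosα=0.9659 sinα=0.2588 | (7,2) | tMaxX 0.3934 tMaxY 2.0091 | tΔX 1.0353 tΔY 3.8637
    t=0.3934 [x] (8,2) — stop
  → r_4 = 0.3934
beam 5: φ=90°, α=60°
  cosα=0.5000 sinα=0.8660 | (7,2) | tMaxX 0.7600 tMaxY 0.6004 | tΔX 2.0000 tΔY 1.1547
    t=0.6004 [y] (7,3)
    t=0.7600 [x] (8,3) — stop
  → r_5 = 0.7600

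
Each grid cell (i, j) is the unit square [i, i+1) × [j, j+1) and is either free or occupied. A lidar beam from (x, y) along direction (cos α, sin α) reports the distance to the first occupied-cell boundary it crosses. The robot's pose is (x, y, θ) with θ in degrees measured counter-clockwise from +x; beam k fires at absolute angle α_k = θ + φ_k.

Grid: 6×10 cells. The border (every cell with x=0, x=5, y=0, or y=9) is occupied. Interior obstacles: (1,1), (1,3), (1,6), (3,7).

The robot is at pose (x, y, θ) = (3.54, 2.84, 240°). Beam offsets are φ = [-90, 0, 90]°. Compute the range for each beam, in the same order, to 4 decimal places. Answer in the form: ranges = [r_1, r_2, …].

beam 1: φ=-90°, α=150°
  dir = (cos 150°, sin 150°) = (-0.8660, 0.5000); from cell (3,2)
  next x-line at t=0.6235, next y-line at t=0.3200; Δt_x=1.1547, Δt_y=2.0000
    y: enter (3,3) at t=0.3200
    x: enter (2,3) at t=0.6235
    x: enter (1,3) at t=1.7782 ← occupied
  → r_1 = 1.7782
beam 2: φ=0°, α=240°
  dir = (cos 240°, sin 240°) = (-0.5000, -0.8660); from cell (3,2)
  next x-line at t=1.0800, next y-line at t=0.9699; Δt_x=2.0000, Δt_y=1.1547
    y: enter (3,1) at t=0.9699
    x: enter (2,1) at t=1.0800
    y: enter (2,0) at t=2.1246 ← occupied
  → r_2 = 2.1246
beam 3: φ=90°, α=330°
  dir = (cos 330°, sin 330°) = (0.8660, -0.5000); from cell (3,2)
  next x-line at t=0.5312, next y-line at t=1.6800; Δt_x=1.1547, Δt_y=2.0000
    x: enter (4,2) at t=0.5312
    y: enter (4,1) at t=1.6800
    x: enter (5,1) at t=1.6859 ← occupied
  → r_3 = 1.6859

ranges = [1.7782, 2.1246, 1.6859]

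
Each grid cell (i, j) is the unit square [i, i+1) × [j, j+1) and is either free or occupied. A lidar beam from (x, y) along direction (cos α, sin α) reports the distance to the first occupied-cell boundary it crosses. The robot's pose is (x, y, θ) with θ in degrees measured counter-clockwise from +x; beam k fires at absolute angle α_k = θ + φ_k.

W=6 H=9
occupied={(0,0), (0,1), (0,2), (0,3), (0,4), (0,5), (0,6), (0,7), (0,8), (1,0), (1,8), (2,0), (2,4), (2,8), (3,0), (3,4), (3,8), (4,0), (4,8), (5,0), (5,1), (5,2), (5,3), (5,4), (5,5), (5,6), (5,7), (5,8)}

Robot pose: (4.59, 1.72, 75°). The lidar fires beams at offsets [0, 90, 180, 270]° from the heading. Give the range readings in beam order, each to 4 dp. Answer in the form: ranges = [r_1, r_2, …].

ranges = [1.5841, 3.7166, 0.7454, 0.4245]

beam 1: φ=0°, α=75°
  cosα=0.2588 sinα=0.9659 | (4,1) | tMaxX 1.5841 tMaxY 0.2899 | tΔX 3.8637 tΔY 1.0353
    t=0.2899 [y] (4,2)
    t=1.3252 [y] (4,3)
    t=1.5841 [x] (5,3) — stop
  → r_1 = 1.5841
beam 2: φ=90°, α=165°
  cosα=-0.9659 sinα=0.2588 | (4,1) | tMaxX 0.6108 tMaxY 1.0818 | tΔX 1.0353 tΔY 3.8637
    t=0.6108 [x] (3,1)
    t=1.0818 [y] (3,2)
    t=1.6461 [x] (2,2)
    t=2.6814 [x] (1,2)
    t=3.7166 [x] (0,2) — stop
  → r_2 = 3.7166
beam 3: φ=180°, α=255°
  cosα=-0.2588 sinα=-0.9659 | (4,1) | tMaxX 2.2796 tMaxY 0.7454 | tΔX 3.8637 tΔY 1.0353
    t=0.7454 [y] (4,0) — stop
  → r_3 = 0.7454
beam 4: φ=270°, α=345°
  cosα=0.9659 sinα=-0.2588 | (4,1) | tMaxX 0.4245 tMaxY 2.7819 | tΔX 1.0353 tΔY 3.8637
    t=0.4245 [x] (5,1) — stop
  → r_4 = 0.4245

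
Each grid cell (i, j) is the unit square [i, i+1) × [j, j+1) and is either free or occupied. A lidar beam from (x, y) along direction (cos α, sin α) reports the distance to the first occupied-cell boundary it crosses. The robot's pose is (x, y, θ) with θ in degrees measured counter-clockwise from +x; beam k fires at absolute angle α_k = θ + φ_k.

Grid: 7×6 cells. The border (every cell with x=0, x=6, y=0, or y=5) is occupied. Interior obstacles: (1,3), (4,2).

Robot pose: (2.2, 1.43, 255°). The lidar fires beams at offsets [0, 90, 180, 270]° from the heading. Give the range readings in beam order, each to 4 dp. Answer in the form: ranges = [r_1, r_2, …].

ranges = [0.4452, 1.6614, 3.6959, 1.2423]

beam 1: φ=0°, α=255°
  d=(-0.2588,-0.9659)  start (2,1)  tX=0.7727 tY=0.4452  stride 1/|dx|=3.8637 1/|dy|=1.0353
    cross y-line → (2,0), t=0.4452 (wall)
  → r_1 = 0.4452
beam 2: φ=90°, α=345°
  d=(0.9659,-0.2588)  start (2,1)  tX=0.8282 tY=1.6614  stride 1/|dx|=1.0353 1/|dy|=3.8637
    cross x-line → (3,1), t=0.8282
    cross y-line → (3,0), t=1.6614 (wall)
  → r_2 = 1.6614
beam 3: φ=180°, α=75°
  d=(0.2588,0.9659)  start (2,1)  tX=3.0910 tY=0.5901  stride 1/|dx|=3.8637 1/|dy|=1.0353
    cross y-line → (2,2), t=0.5901
    cross y-line → (2,3), t=1.6254
    cross y-line → (2,4), t=2.6607
    cross x-line → (3,4), t=3.0910
    cross y-line → (3,5), t=3.6959 (wall)
  → r_3 = 3.6959
beam 4: φ=270°, α=165°
  d=(-0.9659,0.2588)  start (2,1)  tX=0.2071 tY=2.2023  stride 1/|dx|=1.0353 1/|dy|=3.8637
    cross x-line → (1,1), t=0.2071
    cross x-line → (0,1), t=1.2423 (wall)
  → r_4 = 1.2423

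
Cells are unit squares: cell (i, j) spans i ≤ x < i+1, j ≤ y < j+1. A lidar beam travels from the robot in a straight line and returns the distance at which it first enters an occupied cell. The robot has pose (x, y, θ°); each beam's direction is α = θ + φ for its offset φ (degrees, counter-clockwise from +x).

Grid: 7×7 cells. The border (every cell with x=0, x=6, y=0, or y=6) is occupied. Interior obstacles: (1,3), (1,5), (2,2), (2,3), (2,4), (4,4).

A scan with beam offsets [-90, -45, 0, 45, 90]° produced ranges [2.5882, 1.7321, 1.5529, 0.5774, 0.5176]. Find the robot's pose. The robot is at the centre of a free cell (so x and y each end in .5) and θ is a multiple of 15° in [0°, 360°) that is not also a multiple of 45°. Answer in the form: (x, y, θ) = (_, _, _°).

The pose lattice has 19·16 = 304 candidates. Test each by forward raycasting.
  (3.5, 2.5, 15°): beam 1 = 1.5529 ≠ 2.5882 ✗
  (5.5, 1.5, 60°): beam 1 = 0.5774 ≠ 2.5882 ✗
  (2.5, 1.5, 195°): beam 1 = 0.5176 ≠ 2.5882 ✗
  (5.5, 5.5, 105°): beam 1 = 0.5176 ≠ 2.5882 ✗
  …
  (4.5, 3.5, 15°): r_1=2.5882, r_2=1.7321, r_3=1.5529, r_4=0.5774, r_5=0.5176 — all match ✓
No second candidate reproduces the full scan.

(x, y, θ) = (4.5, 3.5, 15°)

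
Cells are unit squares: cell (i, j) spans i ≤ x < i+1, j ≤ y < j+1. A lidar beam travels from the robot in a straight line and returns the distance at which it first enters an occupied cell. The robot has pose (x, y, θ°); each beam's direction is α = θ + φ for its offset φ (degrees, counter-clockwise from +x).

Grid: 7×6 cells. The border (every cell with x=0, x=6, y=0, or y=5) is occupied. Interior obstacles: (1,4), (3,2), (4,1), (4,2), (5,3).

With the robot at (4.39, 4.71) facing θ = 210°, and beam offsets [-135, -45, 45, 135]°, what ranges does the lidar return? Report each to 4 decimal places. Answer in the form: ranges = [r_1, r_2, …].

beam 1: φ=-135°, α=75°
  direction (0.2588, 0.9659); cell (4,4); t to first gridline: x 2.3569, y 0.3002 (then +3.8637 / +1.0353)
    (4,5) via y @ 0.3002  # hit
  → r_1 = 0.3002
beam 2: φ=-45°, α=165°
  direction (-0.9659, 0.2588); cell (4,4); t to first gridline: x 0.4038, y 1.1205 (then +1.0353 / +3.8637)
    (3,4) via x @ 0.4038
    (3,5) via y @ 1.1205  # hit
  → r_2 = 1.1205
beam 3: φ=45°, α=255°
  direction (-0.2588, -0.9659); cell (4,4); t to first gridline: x 1.5068, y 0.7350 (then +3.8637 / +1.0353)
    (4,3) via y @ 0.7350
    (3,3) via x @ 1.5068
    (3,2) via y @ 1.7703  # hit
  → r_3 = 1.7703
beam 4: φ=135°, α=345°
  direction (0.9659, -0.2588); cell (4,4); t to first gridline: x 0.6315, y 2.7432 (then +1.0353 / +3.8637)
    (5,4) via x @ 0.6315
    (6,4) via x @ 1.6668  # hit
  → r_4 = 1.6668

ranges = [0.3002, 1.1205, 1.7703, 1.6668]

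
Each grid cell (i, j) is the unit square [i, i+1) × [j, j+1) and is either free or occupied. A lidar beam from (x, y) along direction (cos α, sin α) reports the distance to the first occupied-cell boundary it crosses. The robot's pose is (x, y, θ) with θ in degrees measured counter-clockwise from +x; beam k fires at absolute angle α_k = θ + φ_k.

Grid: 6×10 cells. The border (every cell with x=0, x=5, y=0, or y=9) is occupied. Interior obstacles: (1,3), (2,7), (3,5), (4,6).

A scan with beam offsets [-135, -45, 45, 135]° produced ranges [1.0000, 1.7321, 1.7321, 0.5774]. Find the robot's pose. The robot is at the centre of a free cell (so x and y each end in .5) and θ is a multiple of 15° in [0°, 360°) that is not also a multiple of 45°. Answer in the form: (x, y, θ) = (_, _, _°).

Enumerate (i+0.5, j+0.5, θ) over the 28 free cells and 16 admissible headings. For each, cast all 4 beams and compare to the given ranges.
  (3.5, 1.5, 240°): beam 1 = 5.6940 ≠ 1.0000 ✗
  (1.5, 6.5, 75°): beam 1 = 6.3509 ≠ 1.0000 ✗
  (1.5, 5.5, 165°): beam 1 = 2.8868 ≠ 1.0000 ✗
  …
  (3.5, 7.5, 75°): r_1=1.0000, r_2=1.7321, r_3=1.7321, r_4=0.5774 — all match ✓
Unique over the lattice → pose = (3.5, 7.5, 75°).

(x, y, θ) = (3.5, 7.5, 75°)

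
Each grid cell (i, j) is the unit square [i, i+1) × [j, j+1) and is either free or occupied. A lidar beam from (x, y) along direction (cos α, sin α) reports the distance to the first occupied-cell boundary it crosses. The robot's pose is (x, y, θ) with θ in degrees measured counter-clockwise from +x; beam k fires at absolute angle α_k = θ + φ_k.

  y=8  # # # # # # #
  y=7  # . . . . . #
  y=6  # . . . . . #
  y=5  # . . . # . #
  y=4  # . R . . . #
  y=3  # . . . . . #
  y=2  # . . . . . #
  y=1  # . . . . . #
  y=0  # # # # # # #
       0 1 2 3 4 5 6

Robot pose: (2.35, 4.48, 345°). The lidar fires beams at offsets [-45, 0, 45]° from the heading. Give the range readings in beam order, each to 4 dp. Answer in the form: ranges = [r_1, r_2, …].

ranges = [4.0184, 3.7788, 1.9053]

beam 1: φ=-45°, α=300°
  d=(0.5000,-0.8660)  start (2,4)  tX=1.3000 tY=0.5543  stride 1/|dx|=2.0000 1/|dy|=1.1547
    cross y-line → (2,3), t=0.5543
    cross x-line → (3,3), t=1.3000
    cross y-line → (3,2), t=1.7090
    cross y-line → (3,1), t=2.8637
    cross x-line → (4,1), t=3.3000
    cross y-line → (4,0), t=4.0184 (wall)
  → r_1 = 4.0184
beam 2: φ=0°, α=345°
  d=(0.9659,-0.2588)  start (2,4)  tX=0.6729 tY=1.8546  stride 1/|dx|=1.0353 1/|dy|=3.8637
    cross x-line → (3,4), t=0.6729
    cross x-line → (4,4), t=1.7082
    cross y-line → (4,3), t=1.8546
    cross x-line → (5,3), t=2.7435
    cross x-line → (6,3), t=3.7788 (wall)
  → r_2 = 3.7788
beam 3: φ=45°, α=30°
  d=(0.8660,0.5000)  start (2,4)  tX=0.7506 tY=1.0400  stride 1/|dx|=1.1547 1/|dy|=2.0000
    cross x-line → (3,4), t=0.7506
    cross y-line → (3,5), t=1.0400
    cross x-line → (4,5), t=1.9053 (wall)
  → r_3 = 1.9053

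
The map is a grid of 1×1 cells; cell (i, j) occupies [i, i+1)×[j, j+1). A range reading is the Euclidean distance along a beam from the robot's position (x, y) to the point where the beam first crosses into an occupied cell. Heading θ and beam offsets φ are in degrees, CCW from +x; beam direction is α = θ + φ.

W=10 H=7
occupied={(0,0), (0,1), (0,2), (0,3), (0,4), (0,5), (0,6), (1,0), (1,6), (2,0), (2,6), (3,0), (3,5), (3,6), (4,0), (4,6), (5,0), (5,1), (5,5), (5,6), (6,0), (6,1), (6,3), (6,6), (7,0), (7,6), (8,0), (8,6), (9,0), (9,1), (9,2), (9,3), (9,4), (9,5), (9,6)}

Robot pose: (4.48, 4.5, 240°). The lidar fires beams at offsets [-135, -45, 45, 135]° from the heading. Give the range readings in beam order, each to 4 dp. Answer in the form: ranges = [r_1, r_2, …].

ranges = [1.5529, 3.6028, 2.5882, 4.6794]

beam 1: φ=-135°, α=105°
  dir = (cos 105°, sin 105°) = (-0.2588, 0.9659); from cell (4,4)
  next x-line at t=1.8546, next y-line at t=0.5176; Δt_x=3.8637, Δt_y=1.0353
    y: enter (4,5) at t=0.5176
    y: enter (4,6) at t=1.5529 ← occupied
  → r_1 = 1.5529
beam 2: φ=-45°, α=195°
  dir = (cos 195°, sin 195°) = (-0.9659, -0.2588); from cell (4,4)
  next x-line at t=0.4969, next y-line at t=1.9319; Δt_x=1.0353, Δt_y=3.8637
    x: enter (3,4) at t=0.4969
    x: enter (2,4) at t=1.5322
    y: enter (2,3) at t=1.9319
    x: enter (1,3) at t=2.5675
    x: enter (0,3) at t=3.6028 ← occupied
  → r_2 = 3.6028
beam 3: φ=45°, α=285°
  dir = (cos 285°, sin 285°) = (0.2588, -0.9659); from cell (4,4)
  next x-line at t=2.0091, next y-line at t=0.5176; Δt_x=3.8637, Δt_y=1.0353
    y: enter (4,3) at t=0.5176
    y: enter (4,2) at t=1.5529
    x: enter (5,2) at t=2.0091
    y: enter (5,1) at t=2.5882 ← occupied
  → r_3 = 2.5882
beam 4: φ=135°, α=15°
  dir = (cos 15°, sin 15°) = (0.9659, 0.2588); from cell (4,4)
  next x-line at t=0.5383, next y-line at t=1.9319; Δt_x=1.0353, Δt_y=3.8637
    x: enter (5,4) at t=0.5383
    x: enter (6,4) at t=1.5736
    y: enter (6,5) at t=1.9319
    x: enter (7,5) at t=2.6089
    x: enter (8,5) at t=3.6442
    x: enter (9,5) at t=4.6794 ← occupied
  → r_4 = 4.6794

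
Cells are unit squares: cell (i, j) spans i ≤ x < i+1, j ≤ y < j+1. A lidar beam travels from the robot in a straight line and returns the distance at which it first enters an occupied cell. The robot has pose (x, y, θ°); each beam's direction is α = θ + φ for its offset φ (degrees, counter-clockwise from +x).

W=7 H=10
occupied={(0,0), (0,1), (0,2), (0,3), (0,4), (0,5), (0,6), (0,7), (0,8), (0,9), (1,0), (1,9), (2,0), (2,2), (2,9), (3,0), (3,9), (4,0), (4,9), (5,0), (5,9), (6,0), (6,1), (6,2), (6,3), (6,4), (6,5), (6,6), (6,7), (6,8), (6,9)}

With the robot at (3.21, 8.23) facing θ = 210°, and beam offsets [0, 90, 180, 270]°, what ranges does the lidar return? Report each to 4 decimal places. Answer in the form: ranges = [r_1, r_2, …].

ranges = [2.5519, 5.5800, 1.5400, 0.8891]

beam 1: φ=0°, α=210°
  cosα=-0.8660 sinα=-0.5000 | (3,8) | tMaxX 0.2425 tMaxY 0.4600 | tΔX 1.1547 tΔY 2.0000
    t=0.2425 [x] (2,8)
    t=0.4600 [y] (2,7)
    t=1.3972 [x] (1,7)
    t=2.4600 [y] (1,6)
    t=2.5519 [x] (0,6) — stop
  → r_1 = 2.5519
beam 2: φ=90°, α=300°
  cosα=0.5000 sinα=-0.8660 | (3,8) | tMaxX 1.5800 tMaxY 0.2656 | tΔX 2.0000 tΔY 1.1547
    t=0.2656 [y] (3,7)
    t=1.4203 [y] (3,6)
    t=1.5800 [x] (4,6)
    t=2.5750 [y] (4,5)
    t=3.5800 [x] (5,5)
    t=3.7297 [y] (5,4)
    t=4.8844 [y] (5,3)
    t=5.5800 [x] (6,3) — stop
  → r_2 = 5.5800
beam 3: φ=180°, α=30°
  cosα=0.8660 sinα=0.5000 | (3,8) | tMaxX 0.9122 tMaxY 1.5400 | tΔX 1.1547 tΔY 2.0000
    t=0.9122 [x] (4,8)
    t=1.5400 [y] (4,9) — stop
  → r_3 = 1.5400
beam 4: φ=270°, α=120°
  cosα=-0.5000 sinα=0.8660 | (3,8) | tMaxX 0.4200 tMaxY 0.8891 | tΔX 2.0000 tΔY 1.1547
    t=0.4200 [x] (2,8)
    t=0.8891 [y] (2,9) — stop
  → r_4 = 0.8891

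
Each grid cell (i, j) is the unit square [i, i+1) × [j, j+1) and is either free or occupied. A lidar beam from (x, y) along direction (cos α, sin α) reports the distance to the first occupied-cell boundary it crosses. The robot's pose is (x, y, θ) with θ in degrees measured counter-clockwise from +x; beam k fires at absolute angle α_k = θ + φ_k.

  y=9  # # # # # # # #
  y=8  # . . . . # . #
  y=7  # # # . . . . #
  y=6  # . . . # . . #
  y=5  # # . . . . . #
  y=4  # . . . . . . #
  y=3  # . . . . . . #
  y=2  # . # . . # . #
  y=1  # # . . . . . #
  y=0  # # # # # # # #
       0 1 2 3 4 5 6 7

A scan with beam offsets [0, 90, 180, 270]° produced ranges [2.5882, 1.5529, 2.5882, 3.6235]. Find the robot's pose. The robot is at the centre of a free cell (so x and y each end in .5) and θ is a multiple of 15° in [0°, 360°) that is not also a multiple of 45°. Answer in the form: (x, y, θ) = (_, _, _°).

Enumerate (i+0.5, j+0.5, θ) over the 40 free cells and 16 admissible headings. For each, cast all 4 beams and compare to the given ranges.
  (6.5, 5.5, 240°): beam 1 = 2.8868 ≠ 2.5882 ✗
  (4.5, 5.5, 165°): beam 1 = 3.6235 ≠ 2.5882 ✗
  (6.5, 5.5, 15°): beam 1 = 0.5176 ≠ 2.5882 ✗
  (3.5, 3.5, 60°): beam 1 = 2.8868 ≠ 2.5882 ✗
  …
  (4.5, 4.5, 345°): r_1=2.5882, r_2=1.5529, r_3=2.5882, r_4=3.6235 — all match ✓
No second candidate reproduces the full scan.

(x, y, θ) = (4.5, 4.5, 345°)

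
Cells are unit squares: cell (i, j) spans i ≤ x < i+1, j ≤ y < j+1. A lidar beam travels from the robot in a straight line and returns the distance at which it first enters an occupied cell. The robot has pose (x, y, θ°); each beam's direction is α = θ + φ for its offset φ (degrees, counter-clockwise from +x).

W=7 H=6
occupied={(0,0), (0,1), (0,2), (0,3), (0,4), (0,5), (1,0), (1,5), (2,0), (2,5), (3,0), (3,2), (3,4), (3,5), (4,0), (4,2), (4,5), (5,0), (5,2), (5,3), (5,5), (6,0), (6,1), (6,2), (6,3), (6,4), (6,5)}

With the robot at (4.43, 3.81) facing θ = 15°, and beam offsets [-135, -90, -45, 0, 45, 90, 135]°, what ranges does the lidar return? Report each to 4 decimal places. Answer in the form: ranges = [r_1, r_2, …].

beam 1: φ=-135°, α=240°
  direction (-0.5000, -0.8660); cell (4,3); t to first gridline: x 0.8600, y 0.9353 (then +2.0000 / +1.1547)
    (3,3) via x @ 0.8600
    (3,2) via y @ 0.9353  # hit
  → r_1 = 0.9353
beam 2: φ=-90°, α=285°
  direction (0.2588, -0.9659); cell (4,3); t to first gridline: x 2.2023, y 0.8386 (then +3.8637 / +1.0353)
    (4,2) via y @ 0.8386  # hit
  → r_2 = 0.8386
beam 3: φ=-45°, α=330°
  direction (0.8660, -0.5000); cell (4,3); t to first gridline: x 0.6582, y 1.6200 (then +1.1547 / +2.0000)
    (5,3) via x @ 0.6582  # hit
  → r_3 = 0.6582
beam 4: φ=0°, α=15°
  direction (0.9659, 0.2588); cell (4,3); t to first gridline: x 0.5901, y 0.7341 (then +1.0353 / +3.8637)
    (5,3) via x @ 0.5901  # hit
  → r_4 = 0.5901
beam 5: φ=45°, α=60°
  direction (0.5000, 0.8660); cell (4,3); t to first gridline: x 1.1400, y 0.2194 (then +2.0000 / +1.1547)
    (4,4) via y @ 0.2194
    (5,4) via x @ 1.1400
    (5,5) via y @ 1.3741  # hit
  → r_5 = 1.3741
beam 6: φ=90°, α=105°
  direction (-0.2588, 0.9659); cell (4,3); t to first gridline: x 1.6614, y 0.1967 (then +3.8637 / +1.0353)
    (4,4) via y @ 0.1967
    (4,5) via y @ 1.2320  # hit
  → r_6 = 1.2320
beam 7: φ=135°, α=150°
  direction (-0.8660, 0.5000); cell (4,3); t to first gridline: x 0.4965, y 0.3800 (then +1.1547 / +2.0000)
    (4,4) via y @ 0.3800
    (3,4) via x @ 0.4965  # hit
  → r_7 = 0.4965

ranges = [0.9353, 0.8386, 0.6582, 0.5901, 1.3741, 1.2320, 0.4965]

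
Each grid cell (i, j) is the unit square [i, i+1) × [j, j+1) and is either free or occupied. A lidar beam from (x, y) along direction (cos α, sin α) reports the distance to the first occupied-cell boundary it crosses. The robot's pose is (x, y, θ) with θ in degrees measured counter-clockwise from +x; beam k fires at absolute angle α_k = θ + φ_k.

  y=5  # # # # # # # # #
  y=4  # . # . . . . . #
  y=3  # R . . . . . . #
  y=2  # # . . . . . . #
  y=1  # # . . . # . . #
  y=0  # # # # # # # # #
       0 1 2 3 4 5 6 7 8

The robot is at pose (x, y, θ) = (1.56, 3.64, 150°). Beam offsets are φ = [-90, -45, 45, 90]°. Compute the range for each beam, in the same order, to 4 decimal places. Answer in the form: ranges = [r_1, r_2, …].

ranges = [0.8800, 1.4080, 0.5798, 0.7390]

beam 1: φ=-90°, α=60°
  dir = (cos 60°, sin 60°) = (0.5000, 0.8660); from cell (1,3)
  next x-line at t=0.8800, next y-line at t=0.4157; Δt_x=2.0000, Δt_y=1.1547
    y: enter (1,4) at t=0.4157
    x: enter (2,4) at t=0.8800 ← occupied
  → r_1 = 0.8800
beam 2: φ=-45°, α=105°
  dir = (cos 105°, sin 105°) = (-0.2588, 0.9659); from cell (1,3)
  next x-line at t=2.1637, next y-line at t=0.3727; Δt_x=3.8637, Δt_y=1.0353
    y: enter (1,4) at t=0.3727
    y: enter (1,5) at t=1.4080 ← occupied
  → r_2 = 1.4080
beam 3: φ=45°, α=195°
  dir = (cos 195°, sin 195°) = (-0.9659, -0.2588); from cell (1,3)
  next x-line at t=0.5798, next y-line at t=2.4728; Δt_x=1.0353, Δt_y=3.8637
    x: enter (0,3) at t=0.5798 ← occupied
  → r_3 = 0.5798
beam 4: φ=90°, α=240°
  dir = (cos 240°, sin 240°) = (-0.5000, -0.8660); from cell (1,3)
  next x-line at t=1.1200, next y-line at t=0.7390; Δt_x=2.0000, Δt_y=1.1547
    y: enter (1,2) at t=0.7390 ← occupied
  → r_4 = 0.7390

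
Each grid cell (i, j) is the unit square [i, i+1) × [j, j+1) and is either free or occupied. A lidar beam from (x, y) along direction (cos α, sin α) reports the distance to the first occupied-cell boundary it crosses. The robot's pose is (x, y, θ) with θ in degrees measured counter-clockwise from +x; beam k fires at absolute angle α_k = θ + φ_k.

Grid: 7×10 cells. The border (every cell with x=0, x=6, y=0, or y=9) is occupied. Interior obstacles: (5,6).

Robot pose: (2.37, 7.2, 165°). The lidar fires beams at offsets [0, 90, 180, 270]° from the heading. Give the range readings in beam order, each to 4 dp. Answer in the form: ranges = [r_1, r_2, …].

ranges = [1.4183, 5.2933, 2.7228, 1.8635]

beam 1: φ=0°, α=165°
  cosα=-0.9659 sinα=0.2588 | (2,7) | tMaxX 0.3831 tMaxY 3.0910 | tΔX 1.0353 tΔY 3.8637
    t=0.3831 [x] (1,7)
    t=1.4183 [x] (0,7) — stop
  → r_1 = 1.4183
beam 2: φ=90°, α=255°
  cosα=-0.2588 sinα=-0.9659 | (2,7) | tMaxX 1.4296 tMaxY 0.2071 | tΔX 3.8637 tΔY 1.0353
    t=0.2071 [y] (2,6)
    t=1.2423 [y] (2,5)
    t=1.4296 [x] (1,5)
    t=2.2776 [y] (1,4)
    t=3.3129 [y] (1,3)
    t=4.3482 [y] (1,2)
    t=5.2933 [x] (0,2) — stop
  → r_2 = 5.2933
beam 3: φ=180°, α=345°
  cosα=0.9659 sinα=-0.2588 | (2,7) | tMaxX 0.6522 tMaxY 0.7727 | tΔX 1.0353 tΔY 3.8637
    t=0.6522 [x] (3,7)
    t=0.7727 [y] (3,6)
    t=1.6875 [x] (4,6)
    t=2.7228 [x] (5,6) — stop
  → r_3 = 2.7228
beam 4: φ=270°, α=75°
  cosα=0.2588 sinα=0.9659 | (2,7) | tMaxX 2.4341 tMaxY 0.8282 | tΔX 3.8637 tΔY 1.0353
    t=0.8282 [y] (2,8)
    t=1.8635 [y] (2,9) — stop
  → r_4 = 1.8635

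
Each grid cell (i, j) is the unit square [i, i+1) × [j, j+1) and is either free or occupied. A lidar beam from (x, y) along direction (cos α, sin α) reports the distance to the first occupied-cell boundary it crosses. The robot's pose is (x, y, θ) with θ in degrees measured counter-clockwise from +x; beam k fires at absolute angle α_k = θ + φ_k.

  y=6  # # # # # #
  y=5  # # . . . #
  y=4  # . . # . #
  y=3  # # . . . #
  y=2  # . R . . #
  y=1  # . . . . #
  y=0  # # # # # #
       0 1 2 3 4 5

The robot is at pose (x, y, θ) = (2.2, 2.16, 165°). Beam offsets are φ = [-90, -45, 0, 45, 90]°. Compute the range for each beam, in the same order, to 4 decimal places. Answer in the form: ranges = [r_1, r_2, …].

beam 1: φ=-90°, α=75°
  dir = (cos 75°, sin 75°) = (0.2588, 0.9659); from cell (2,2)
  next x-line at t=3.0910, next y-line at t=0.8696; Δt_x=3.8637, Δt_y=1.0353
    y: enter (2,3) at t=0.8696
    y: enter (2,4) at t=1.9049
    y: enter (2,5) at t=2.9402
    x: enter (3,5) at t=3.0910
    y: enter (3,6) at t=3.9755 ← occupied
  → r_1 = 3.9755
beam 2: φ=-45°, α=120°
  dir = (cos 120°, sin 120°) = (-0.5000, 0.8660); from cell (2,2)
  next x-line at t=0.4000, next y-line at t=0.9699; Δt_x=2.0000, Δt_y=1.1547
    x: enter (1,2) at t=0.4000
    y: enter (1,3) at t=0.9699 ← occupied
  → r_2 = 0.9699
beam 3: φ=0°, α=165°
  dir = (cos 165°, sin 165°) = (-0.9659, 0.2588); from cell (2,2)
  next x-line at t=0.2071, next y-line at t=3.2455; Δt_x=1.0353, Δt_y=3.8637
    x: enter (1,2) at t=0.2071
    x: enter (0,2) at t=1.2423 ← occupied
  → r_3 = 1.2423
beam 4: φ=45°, α=210°
  dir = (cos 210°, sin 210°) = (-0.8660, -0.5000); from cell (2,2)
  next x-line at t=0.2309, next y-line at t=0.3200; Δt_x=1.1547, Δt_y=2.0000
    x: enter (1,2) at t=0.2309
    y: enter (1,1) at t=0.3200
    x: enter (0,1) at t=1.3856 ← occupied
  → r_4 = 1.3856
beam 5: φ=90°, α=255°
  dir = (cos 255°, sin 255°) = (-0.2588, -0.9659); from cell (2,2)
  next x-line at t=0.7727, next y-line at t=0.1656; Δt_x=3.8637, Δt_y=1.0353
    y: enter (2,1) at t=0.1656
    x: enter (1,1) at t=0.7727
    y: enter (1,0) at t=1.2009 ← occupied
  → r_5 = 1.2009

ranges = [3.9755, 0.9699, 1.2423, 1.3856, 1.2009]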